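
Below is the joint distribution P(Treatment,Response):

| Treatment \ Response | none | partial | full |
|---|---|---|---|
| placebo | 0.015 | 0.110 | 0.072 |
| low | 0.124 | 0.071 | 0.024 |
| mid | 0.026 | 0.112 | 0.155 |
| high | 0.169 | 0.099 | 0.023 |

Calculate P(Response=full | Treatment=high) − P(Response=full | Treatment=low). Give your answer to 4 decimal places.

P(Treatment=high) = 0.169 + 0.099 + 0.023 = 0.291; P(Response=full | Treatment=high) = 0.023/0.291 = 0.07904.
P(Treatment=low) = 0.124 + 0.071 + 0.024 = 0.219; P(Response=full | Treatment=low) = 0.024/0.219 = 0.10959.
Difference = -0.0306.

-0.0306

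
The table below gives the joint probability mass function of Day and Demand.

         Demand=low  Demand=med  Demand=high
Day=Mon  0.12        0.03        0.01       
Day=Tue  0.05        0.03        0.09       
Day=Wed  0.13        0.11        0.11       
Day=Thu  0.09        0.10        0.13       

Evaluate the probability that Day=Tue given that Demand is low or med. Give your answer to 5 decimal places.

0.12121

P(Demand=low) = 0.12 + 0.05 + 0.13 + 0.09 = 0.39.
P(Demand=med) = 0.03 + 0.03 + 0.11 + 0.10 = 0.27.
P(Demand ∈ {low, med}) = 0.39 + 0.27 = 0.66; P(Day=Tue, Demand ∈ {low, med}) = 0.05 + 0.03 = 0.08.
P(Day=Tue | Demand ∈ {low, med}) = 0.08/0.66 = 0.12121.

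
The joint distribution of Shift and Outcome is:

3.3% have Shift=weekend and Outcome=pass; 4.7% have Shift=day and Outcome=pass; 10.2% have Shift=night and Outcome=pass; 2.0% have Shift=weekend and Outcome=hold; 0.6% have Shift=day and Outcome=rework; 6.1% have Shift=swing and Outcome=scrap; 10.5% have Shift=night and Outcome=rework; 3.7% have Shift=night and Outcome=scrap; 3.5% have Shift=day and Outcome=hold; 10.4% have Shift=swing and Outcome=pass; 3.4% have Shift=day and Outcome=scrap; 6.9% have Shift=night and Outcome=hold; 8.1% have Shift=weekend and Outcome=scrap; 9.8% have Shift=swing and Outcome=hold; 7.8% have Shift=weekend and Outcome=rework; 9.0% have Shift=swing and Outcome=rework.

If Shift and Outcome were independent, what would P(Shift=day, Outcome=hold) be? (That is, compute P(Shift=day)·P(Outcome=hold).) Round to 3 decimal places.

0.027

P(Shift=day) = 0.047 + 0.006 + 0.034 + 0.035 = 0.122.
P(Outcome=hold) = 0.035 + 0.098 + 0.069 + 0.020 = 0.222.
Product: 0.122 × 0.222 = 0.027.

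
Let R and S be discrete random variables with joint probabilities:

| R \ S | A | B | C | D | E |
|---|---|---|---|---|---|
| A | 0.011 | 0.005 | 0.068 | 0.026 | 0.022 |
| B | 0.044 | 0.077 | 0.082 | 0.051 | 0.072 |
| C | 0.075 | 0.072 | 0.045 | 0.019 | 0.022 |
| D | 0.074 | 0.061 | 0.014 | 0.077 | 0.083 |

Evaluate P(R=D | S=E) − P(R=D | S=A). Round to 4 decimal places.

P(S=E) = 0.022 + 0.072 + 0.022 + 0.083 = 0.199; P(R=D | S=E) = 0.083/0.199 = 0.41709.
P(S=A) = 0.011 + 0.044 + 0.075 + 0.074 = 0.204; P(R=D | S=A) = 0.074/0.204 = 0.36275.
Difference = 0.0543.

0.0543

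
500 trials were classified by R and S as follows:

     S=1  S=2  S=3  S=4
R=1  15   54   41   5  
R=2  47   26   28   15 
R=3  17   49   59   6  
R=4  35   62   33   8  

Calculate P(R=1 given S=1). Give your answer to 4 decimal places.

Total with S=1: 15 + 47 + 17 + 35 = 114.
P(R=1 | S=1) = 15/114 = 0.1316.

0.1316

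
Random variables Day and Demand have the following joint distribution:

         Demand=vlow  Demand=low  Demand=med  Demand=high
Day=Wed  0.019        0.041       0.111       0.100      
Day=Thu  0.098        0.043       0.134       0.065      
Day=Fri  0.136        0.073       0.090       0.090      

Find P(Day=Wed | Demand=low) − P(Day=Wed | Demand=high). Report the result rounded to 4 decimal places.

P(Demand=low) = 0.041 + 0.043 + 0.073 = 0.157; P(Day=Wed | Demand=low) = 0.041/0.157 = 0.26115.
P(Demand=high) = 0.100 + 0.065 + 0.090 = 0.255; P(Day=Wed | Demand=high) = 0.100/0.255 = 0.39216.
Difference = -0.1310.

-0.1310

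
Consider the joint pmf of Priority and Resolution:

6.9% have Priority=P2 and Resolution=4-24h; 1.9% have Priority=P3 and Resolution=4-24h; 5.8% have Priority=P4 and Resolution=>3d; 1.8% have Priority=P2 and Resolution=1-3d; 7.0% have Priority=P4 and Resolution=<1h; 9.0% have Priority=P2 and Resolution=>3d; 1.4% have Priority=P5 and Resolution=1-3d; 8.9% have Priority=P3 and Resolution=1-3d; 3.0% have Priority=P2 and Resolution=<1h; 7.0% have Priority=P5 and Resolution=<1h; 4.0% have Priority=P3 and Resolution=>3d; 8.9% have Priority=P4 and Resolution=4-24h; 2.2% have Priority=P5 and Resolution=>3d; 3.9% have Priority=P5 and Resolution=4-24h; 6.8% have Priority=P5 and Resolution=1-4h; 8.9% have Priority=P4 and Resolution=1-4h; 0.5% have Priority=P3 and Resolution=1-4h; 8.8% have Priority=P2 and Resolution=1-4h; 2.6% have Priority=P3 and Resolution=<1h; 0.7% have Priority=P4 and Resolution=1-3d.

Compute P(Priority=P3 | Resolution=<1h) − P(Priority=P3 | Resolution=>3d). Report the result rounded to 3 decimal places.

-0.058

P(Resolution=<1h) = 0.030 + 0.026 + 0.070 + 0.070 = 0.196; P(Priority=P3 | Resolution=<1h) = 0.026/0.196 = 0.1327.
P(Resolution=>3d) = 0.090 + 0.040 + 0.058 + 0.022 = 0.210; P(Priority=P3 | Resolution=>3d) = 0.040/0.210 = 0.1905.
Difference = -0.058.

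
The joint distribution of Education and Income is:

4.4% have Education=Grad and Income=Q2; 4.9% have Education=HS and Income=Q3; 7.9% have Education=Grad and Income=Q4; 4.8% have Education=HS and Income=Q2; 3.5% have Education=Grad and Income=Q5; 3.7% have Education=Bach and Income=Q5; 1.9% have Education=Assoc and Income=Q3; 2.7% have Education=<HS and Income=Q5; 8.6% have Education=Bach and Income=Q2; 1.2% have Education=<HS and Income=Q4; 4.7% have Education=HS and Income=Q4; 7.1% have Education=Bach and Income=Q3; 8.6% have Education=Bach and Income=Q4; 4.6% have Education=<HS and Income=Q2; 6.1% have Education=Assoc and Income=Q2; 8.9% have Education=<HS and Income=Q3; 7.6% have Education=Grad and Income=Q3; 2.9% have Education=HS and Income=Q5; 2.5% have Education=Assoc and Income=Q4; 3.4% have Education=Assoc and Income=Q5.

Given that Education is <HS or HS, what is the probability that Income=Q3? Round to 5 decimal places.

P(Education=<HS) = 0.046 + 0.089 + 0.012 + 0.027 = 0.174.
P(Education=HS) = 0.048 + 0.049 + 0.047 + 0.029 = 0.173.
P(Education ∈ {<HS, HS}) = 0.174 + 0.173 = 0.347; P(Income=Q3, Education ∈ {<HS, HS}) = 0.089 + 0.049 = 0.138.
P(Income=Q3 | Education ∈ {<HS, HS}) = 0.138/0.347 = 0.39769.

0.39769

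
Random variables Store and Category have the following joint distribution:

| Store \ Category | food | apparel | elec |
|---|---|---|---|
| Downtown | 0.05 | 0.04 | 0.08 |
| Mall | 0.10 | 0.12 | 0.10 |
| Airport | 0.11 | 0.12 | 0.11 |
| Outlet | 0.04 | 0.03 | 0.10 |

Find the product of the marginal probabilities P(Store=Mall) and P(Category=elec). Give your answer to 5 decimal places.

0.12480

P(Store=Mall) = 0.10 + 0.12 + 0.10 = 0.32.
P(Category=elec) = 0.08 + 0.10 + 0.11 + 0.10 = 0.39.
Product: 0.32 × 0.39 = 0.12480.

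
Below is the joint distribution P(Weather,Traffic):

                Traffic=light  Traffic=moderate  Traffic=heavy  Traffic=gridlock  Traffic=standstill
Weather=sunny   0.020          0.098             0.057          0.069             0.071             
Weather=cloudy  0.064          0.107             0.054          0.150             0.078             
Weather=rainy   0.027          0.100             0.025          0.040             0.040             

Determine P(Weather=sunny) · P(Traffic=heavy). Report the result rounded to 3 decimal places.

P(Weather=sunny) = 0.020 + 0.098 + 0.057 + 0.069 + 0.071 = 0.315.
P(Traffic=heavy) = 0.057 + 0.054 + 0.025 = 0.136.
Product: 0.315 × 0.136 = 0.043.

0.043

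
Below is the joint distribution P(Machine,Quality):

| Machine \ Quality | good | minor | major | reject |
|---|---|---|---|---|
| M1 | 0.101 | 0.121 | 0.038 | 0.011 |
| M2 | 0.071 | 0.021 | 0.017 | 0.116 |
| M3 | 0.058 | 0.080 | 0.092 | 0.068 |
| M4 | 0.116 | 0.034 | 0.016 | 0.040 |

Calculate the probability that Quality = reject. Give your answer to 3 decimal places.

0.235

P(Quality=reject) = 0.011 + 0.116 + 0.068 + 0.040 = 0.235.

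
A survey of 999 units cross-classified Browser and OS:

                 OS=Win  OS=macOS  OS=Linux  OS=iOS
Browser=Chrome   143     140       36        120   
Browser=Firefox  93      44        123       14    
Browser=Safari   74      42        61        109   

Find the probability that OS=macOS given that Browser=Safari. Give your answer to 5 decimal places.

0.14685

Total with Browser=Safari: 74 + 42 + 61 + 109 = 286.
P(OS=macOS | Browser=Safari) = 42/286 = 0.14685.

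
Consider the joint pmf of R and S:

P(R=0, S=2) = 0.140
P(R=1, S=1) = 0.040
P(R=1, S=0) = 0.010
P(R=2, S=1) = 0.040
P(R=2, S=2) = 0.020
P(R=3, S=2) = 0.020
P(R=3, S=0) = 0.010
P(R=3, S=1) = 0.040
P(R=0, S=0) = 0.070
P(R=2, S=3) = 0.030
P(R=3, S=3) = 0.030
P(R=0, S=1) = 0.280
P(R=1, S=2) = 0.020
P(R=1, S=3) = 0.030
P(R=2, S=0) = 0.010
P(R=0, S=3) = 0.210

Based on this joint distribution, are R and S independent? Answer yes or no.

Every cell satisfies P(R,S) = P(R)·P(S). For instance P(R=0) = 0.700, P(S=1) = 0.400, and 0.700×0.400 = 0.280 matches the joint entry. So R and S are independent.

yes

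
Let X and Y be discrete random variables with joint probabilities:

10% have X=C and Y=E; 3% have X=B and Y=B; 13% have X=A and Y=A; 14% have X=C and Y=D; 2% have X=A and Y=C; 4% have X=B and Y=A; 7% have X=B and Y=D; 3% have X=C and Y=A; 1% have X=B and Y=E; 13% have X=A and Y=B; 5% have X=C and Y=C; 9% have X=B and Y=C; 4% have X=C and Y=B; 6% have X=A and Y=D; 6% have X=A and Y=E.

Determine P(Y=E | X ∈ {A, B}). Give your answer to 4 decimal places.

0.1094

P(X=A) = 0.13 + 0.13 + 0.02 + 0.06 + 0.06 = 0.40.
P(X=B) = 0.04 + 0.03 + 0.09 + 0.07 + 0.01 = 0.24.
P(X ∈ {A, B}) = 0.40 + 0.24 = 0.64; P(Y=E, X ∈ {A, B}) = 0.06 + 0.01 = 0.07.
P(Y=E | X ∈ {A, B}) = 0.07/0.64 = 0.1094.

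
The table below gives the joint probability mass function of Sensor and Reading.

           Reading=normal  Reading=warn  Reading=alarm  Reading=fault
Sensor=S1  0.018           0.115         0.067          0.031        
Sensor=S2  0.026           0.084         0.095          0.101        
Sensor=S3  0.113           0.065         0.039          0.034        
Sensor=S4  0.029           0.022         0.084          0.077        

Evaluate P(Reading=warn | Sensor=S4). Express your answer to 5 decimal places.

0.10377

P(Sensor=S4) = 0.029 + 0.022 + 0.084 + 0.077 = 0.212.
P(Reading=warn | Sensor=S4) = 0.022/0.212 = 0.10377.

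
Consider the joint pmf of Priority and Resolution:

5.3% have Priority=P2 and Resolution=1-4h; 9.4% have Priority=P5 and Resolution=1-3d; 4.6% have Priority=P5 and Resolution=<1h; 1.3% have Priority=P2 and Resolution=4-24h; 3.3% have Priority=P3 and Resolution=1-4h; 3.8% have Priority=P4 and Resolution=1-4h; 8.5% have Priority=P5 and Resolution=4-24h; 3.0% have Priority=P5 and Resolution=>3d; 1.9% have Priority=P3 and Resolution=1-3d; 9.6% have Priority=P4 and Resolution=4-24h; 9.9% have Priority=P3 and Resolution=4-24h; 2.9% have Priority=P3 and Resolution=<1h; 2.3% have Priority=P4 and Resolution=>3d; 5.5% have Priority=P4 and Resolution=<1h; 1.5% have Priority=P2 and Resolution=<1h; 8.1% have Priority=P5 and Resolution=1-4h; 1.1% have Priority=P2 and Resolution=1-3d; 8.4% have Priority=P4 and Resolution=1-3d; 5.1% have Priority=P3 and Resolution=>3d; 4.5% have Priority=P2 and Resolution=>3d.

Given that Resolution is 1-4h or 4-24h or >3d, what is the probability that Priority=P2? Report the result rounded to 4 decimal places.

0.1716

P(Resolution=1-4h) = 0.053 + 0.033 + 0.038 + 0.081 = 0.205.
P(Resolution=4-24h) = 0.013 + 0.099 + 0.096 + 0.085 = 0.293.
P(Resolution=>3d) = 0.045 + 0.051 + 0.023 + 0.030 = 0.149.
P(Resolution ∈ {1-4h, 4-24h, >3d}) = 0.205 + 0.293 + 0.149 = 0.647; P(Priority=P2, Resolution ∈ {1-4h, 4-24h, >3d}) = 0.053 + 0.013 + 0.045 = 0.111.
P(Priority=P2 | Resolution ∈ {1-4h, 4-24h, >3d}) = 0.111/0.647 = 0.1716.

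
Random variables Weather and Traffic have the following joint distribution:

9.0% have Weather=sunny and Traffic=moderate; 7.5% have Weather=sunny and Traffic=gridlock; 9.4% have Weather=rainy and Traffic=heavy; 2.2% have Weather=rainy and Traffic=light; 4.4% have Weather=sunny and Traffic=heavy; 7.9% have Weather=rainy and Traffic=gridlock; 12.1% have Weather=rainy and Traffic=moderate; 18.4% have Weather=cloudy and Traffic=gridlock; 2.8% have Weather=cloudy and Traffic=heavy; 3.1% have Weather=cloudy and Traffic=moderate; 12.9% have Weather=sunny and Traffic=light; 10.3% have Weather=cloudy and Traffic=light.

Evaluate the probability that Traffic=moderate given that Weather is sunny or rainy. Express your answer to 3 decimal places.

P(Weather=sunny) = 0.129 + 0.090 + 0.044 + 0.075 = 0.338.
P(Weather=rainy) = 0.022 + 0.121 + 0.094 + 0.079 = 0.316.
P(Weather ∈ {sunny, rainy}) = 0.338 + 0.316 = 0.654; P(Traffic=moderate, Weather ∈ {sunny, rainy}) = 0.090 + 0.121 = 0.211.
P(Traffic=moderate | Weather ∈ {sunny, rainy}) = 0.211/0.654 = 0.323.

0.323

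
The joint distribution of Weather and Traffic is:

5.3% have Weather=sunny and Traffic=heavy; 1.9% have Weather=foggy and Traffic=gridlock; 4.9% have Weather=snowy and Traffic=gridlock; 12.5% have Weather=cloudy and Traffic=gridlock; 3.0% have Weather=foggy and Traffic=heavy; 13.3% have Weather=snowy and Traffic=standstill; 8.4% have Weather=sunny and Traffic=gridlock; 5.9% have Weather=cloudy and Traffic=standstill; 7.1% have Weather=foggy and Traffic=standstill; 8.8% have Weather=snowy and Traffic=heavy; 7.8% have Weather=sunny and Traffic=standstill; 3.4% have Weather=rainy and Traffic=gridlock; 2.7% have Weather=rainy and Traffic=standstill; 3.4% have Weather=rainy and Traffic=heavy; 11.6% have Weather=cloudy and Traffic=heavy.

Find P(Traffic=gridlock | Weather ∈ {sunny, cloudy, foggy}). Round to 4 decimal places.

P(Weather=sunny) = 0.053 + 0.084 + 0.078 = 0.215.
P(Weather=cloudy) = 0.116 + 0.125 + 0.059 = 0.300.
P(Weather=foggy) = 0.030 + 0.019 + 0.071 = 0.120.
P(Weather ∈ {sunny, cloudy, foggy}) = 0.215 + 0.300 + 0.120 = 0.635; P(Traffic=gridlock, Weather ∈ {sunny, cloudy, foggy}) = 0.084 + 0.125 + 0.019 = 0.228.
P(Traffic=gridlock | Weather ∈ {sunny, cloudy, foggy}) = 0.228/0.635 = 0.3591.

0.3591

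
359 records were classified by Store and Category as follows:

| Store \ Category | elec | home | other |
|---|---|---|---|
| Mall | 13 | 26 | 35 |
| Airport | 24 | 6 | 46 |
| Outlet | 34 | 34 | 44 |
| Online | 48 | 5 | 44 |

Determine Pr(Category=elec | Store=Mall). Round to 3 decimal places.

0.176

Total with Store=Mall: 13 + 26 + 35 = 74.
P(Category=elec | Store=Mall) = 13/74 = 0.176.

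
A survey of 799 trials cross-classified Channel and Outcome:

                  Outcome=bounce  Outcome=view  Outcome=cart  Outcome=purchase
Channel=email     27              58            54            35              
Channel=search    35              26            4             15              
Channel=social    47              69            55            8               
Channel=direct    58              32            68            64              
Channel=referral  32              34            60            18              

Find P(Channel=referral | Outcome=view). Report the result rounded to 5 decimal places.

Total with Outcome=view: 58 + 26 + 69 + 32 + 34 = 219.
P(Channel=referral | Outcome=view) = 34/219 = 0.15525.

0.15525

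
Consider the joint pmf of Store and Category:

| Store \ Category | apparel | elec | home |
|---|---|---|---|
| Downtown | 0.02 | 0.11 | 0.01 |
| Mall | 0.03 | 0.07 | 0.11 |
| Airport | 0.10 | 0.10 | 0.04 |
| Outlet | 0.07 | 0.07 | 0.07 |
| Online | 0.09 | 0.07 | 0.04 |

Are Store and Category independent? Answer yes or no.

no

P(Store=Mall) = 0.21 and P(Category=home) = 0.27, so their product is 0.0567, but P(Store=Mall, Category=home) = 0.11. Since these differ, Store and Category are not independent.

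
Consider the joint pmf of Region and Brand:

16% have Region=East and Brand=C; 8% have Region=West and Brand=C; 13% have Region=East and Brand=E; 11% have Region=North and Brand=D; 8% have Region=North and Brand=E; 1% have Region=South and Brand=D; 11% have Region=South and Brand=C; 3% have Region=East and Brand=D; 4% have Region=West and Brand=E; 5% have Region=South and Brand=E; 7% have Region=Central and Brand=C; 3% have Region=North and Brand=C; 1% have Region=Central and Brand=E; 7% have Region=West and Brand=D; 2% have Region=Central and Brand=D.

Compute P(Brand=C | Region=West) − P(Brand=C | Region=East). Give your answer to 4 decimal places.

-0.0789

P(Region=West) = 0.08 + 0.07 + 0.04 = 0.19; P(Brand=C | Region=West) = 0.08/0.19 = 0.42105.
P(Region=East) = 0.16 + 0.03 + 0.13 = 0.32; P(Brand=C | Region=East) = 0.16/0.32 = 0.50000.
Difference = -0.0789.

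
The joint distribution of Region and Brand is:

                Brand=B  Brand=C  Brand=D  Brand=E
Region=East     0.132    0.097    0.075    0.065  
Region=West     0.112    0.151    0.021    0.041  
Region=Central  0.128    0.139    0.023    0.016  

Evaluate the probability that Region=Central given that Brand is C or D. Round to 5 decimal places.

P(Brand=C) = 0.097 + 0.151 + 0.139 = 0.387.
P(Brand=D) = 0.075 + 0.021 + 0.023 = 0.119.
P(Brand ∈ {C, D}) = 0.387 + 0.119 = 0.506; P(Region=Central, Brand ∈ {C, D}) = 0.139 + 0.023 = 0.162.
P(Region=Central | Brand ∈ {C, D}) = 0.162/0.506 = 0.32016.

0.32016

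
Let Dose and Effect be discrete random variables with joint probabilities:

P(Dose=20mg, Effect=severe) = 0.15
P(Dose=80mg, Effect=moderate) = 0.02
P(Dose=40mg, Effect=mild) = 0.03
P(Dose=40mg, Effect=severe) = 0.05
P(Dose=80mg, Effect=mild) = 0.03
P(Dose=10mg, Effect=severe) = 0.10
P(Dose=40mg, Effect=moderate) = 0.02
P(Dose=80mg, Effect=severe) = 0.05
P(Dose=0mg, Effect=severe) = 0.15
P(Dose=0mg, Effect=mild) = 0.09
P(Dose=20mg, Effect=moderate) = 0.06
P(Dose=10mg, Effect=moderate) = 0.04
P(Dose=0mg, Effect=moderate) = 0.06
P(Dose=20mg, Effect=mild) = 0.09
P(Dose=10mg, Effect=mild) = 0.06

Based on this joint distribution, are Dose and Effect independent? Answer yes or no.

yes

Every cell satisfies P(Dose,Effect) = P(Dose)·P(Effect). For instance P(Dose=80mg) = 0.10, P(Effect=severe) = 0.50, and 0.10×0.50 = 0.05 matches the joint entry. So Dose and Effect are independent.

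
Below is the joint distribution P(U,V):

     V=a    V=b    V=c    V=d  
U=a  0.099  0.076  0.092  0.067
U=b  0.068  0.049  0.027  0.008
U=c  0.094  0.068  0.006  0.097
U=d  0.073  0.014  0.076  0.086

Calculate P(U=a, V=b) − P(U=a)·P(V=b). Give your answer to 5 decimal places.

0.00686

P(U=a) = 0.099 + 0.076 + 0.092 + 0.067 = 0.334.
P(V=b) = 0.076 + 0.049 + 0.068 + 0.014 = 0.207.
P(U=a, V=b) − P(U=a)P(V=b) = 0.076 − 0.334×0.207 = 0.00686.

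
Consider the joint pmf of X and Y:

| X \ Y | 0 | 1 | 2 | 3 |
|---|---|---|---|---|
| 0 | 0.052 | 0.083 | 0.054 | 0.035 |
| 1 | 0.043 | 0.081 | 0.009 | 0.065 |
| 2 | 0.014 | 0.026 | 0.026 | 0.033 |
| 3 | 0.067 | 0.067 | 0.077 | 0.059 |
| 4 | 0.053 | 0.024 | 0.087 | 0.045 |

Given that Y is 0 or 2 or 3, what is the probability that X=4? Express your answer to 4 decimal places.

0.2573

P(Y=0) = 0.052 + 0.043 + 0.014 + 0.067 + 0.053 = 0.229.
P(Y=2) = 0.054 + 0.009 + 0.026 + 0.077 + 0.087 = 0.253.
P(Y=3) = 0.035 + 0.065 + 0.033 + 0.059 + 0.045 = 0.237.
P(Y ∈ {0, 2, 3}) = 0.229 + 0.253 + 0.237 = 0.719; P(X=4, Y ∈ {0, 2, 3}) = 0.053 + 0.087 + 0.045 = 0.185.
P(X=4 | Y ∈ {0, 2, 3}) = 0.185/0.719 = 0.2573.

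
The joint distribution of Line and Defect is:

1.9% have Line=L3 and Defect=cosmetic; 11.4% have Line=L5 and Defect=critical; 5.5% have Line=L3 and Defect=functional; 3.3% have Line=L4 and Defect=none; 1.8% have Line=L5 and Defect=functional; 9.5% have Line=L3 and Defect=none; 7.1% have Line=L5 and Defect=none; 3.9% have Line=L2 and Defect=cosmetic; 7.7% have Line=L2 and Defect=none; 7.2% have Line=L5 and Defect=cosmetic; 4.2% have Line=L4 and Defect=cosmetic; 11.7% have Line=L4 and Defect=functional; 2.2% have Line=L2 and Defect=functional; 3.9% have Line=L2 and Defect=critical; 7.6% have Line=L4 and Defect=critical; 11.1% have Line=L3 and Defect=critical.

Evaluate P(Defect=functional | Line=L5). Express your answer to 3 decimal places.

0.065

P(Line=L5) = 0.071 + 0.072 + 0.018 + 0.114 = 0.275.
P(Defect=functional | Line=L5) = 0.018/0.275 = 0.065.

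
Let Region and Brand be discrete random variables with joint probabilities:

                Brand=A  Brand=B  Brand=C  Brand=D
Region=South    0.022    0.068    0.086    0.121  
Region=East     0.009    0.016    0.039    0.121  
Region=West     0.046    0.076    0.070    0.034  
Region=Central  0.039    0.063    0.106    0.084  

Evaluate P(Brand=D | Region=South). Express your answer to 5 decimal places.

0.40741

P(Region=South) = 0.022 + 0.068 + 0.086 + 0.121 = 0.297.
P(Brand=D | Region=South) = 0.121/0.297 = 0.40741.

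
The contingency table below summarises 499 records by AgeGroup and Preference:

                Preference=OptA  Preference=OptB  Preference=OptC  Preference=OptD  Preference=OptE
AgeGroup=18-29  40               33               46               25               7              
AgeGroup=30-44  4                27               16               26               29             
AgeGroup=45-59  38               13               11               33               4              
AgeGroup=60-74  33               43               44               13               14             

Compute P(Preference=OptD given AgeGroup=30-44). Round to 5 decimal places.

0.25490

Total with AgeGroup=30-44: 4 + 27 + 16 + 26 + 29 = 102.
P(Preference=OptD | AgeGroup=30-44) = 26/102 = 0.25490.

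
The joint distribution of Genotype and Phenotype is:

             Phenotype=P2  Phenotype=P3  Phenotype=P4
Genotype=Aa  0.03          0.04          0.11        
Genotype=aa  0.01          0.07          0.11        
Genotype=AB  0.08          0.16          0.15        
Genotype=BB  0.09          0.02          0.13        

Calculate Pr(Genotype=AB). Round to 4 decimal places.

P(Genotype=AB) = 0.08 + 0.16 + 0.15 = 0.39.

0.3900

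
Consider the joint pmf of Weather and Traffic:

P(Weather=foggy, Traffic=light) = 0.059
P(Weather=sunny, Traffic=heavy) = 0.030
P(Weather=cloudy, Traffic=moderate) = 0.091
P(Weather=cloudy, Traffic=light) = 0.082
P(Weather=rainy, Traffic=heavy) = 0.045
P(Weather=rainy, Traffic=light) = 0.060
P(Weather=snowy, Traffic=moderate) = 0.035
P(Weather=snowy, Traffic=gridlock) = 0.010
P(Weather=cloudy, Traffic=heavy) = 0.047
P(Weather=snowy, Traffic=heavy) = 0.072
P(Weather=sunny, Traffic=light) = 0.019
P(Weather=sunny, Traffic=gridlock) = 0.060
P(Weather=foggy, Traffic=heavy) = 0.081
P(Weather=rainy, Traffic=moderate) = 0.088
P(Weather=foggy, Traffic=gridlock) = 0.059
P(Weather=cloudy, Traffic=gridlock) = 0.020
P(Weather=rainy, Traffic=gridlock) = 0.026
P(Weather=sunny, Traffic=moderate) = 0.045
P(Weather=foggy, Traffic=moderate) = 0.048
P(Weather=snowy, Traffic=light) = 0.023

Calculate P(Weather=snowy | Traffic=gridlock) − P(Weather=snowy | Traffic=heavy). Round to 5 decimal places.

P(Traffic=gridlock) = 0.060 + 0.020 + 0.026 + 0.010 + 0.059 = 0.175; P(Weather=snowy | Traffic=gridlock) = 0.010/0.175 = 0.057143.
P(Traffic=heavy) = 0.030 + 0.047 + 0.045 + 0.072 + 0.081 = 0.275; P(Weather=snowy | Traffic=heavy) = 0.072/0.275 = 0.261818.
Difference = -0.20468.

-0.20468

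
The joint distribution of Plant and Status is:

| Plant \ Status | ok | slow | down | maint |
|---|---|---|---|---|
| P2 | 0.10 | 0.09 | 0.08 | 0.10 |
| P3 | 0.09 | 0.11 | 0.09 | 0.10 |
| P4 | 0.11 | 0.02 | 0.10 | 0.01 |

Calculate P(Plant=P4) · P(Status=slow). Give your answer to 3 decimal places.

0.053

P(Plant=P4) = 0.11 + 0.02 + 0.10 + 0.01 = 0.24.
P(Status=slow) = 0.09 + 0.11 + 0.02 = 0.22.
Product: 0.24 × 0.22 = 0.053.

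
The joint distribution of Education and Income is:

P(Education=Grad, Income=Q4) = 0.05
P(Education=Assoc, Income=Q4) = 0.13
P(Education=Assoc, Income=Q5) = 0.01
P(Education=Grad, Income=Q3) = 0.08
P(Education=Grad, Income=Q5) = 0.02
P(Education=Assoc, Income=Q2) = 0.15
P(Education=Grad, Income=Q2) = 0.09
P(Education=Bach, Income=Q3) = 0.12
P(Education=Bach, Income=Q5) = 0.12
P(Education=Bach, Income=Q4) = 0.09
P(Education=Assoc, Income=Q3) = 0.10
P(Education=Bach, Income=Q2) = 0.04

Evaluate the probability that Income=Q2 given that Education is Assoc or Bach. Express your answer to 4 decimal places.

0.2500

P(Education=Assoc) = 0.15 + 0.10 + 0.13 + 0.01 = 0.39.
P(Education=Bach) = 0.04 + 0.12 + 0.09 + 0.12 = 0.37.
P(Education ∈ {Assoc, Bach}) = 0.39 + 0.37 = 0.76; P(Income=Q2, Education ∈ {Assoc, Bach}) = 0.15 + 0.04 = 0.19.
P(Income=Q2 | Education ∈ {Assoc, Bach}) = 0.19/0.76 = 0.2500.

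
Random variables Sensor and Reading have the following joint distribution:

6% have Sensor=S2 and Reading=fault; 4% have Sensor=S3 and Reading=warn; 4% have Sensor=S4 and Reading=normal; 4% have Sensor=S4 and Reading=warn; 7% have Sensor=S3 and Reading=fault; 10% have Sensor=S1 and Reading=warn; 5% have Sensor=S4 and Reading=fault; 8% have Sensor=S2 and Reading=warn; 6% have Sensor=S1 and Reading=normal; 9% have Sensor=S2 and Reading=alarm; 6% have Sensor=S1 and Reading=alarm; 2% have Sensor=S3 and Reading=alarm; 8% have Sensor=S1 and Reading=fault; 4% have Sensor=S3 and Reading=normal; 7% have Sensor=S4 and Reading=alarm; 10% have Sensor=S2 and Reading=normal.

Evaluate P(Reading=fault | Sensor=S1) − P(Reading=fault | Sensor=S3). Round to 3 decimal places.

-0.145

P(Sensor=S1) = 0.06 + 0.10 + 0.06 + 0.08 = 0.30; P(Reading=fault | Sensor=S1) = 0.08/0.30 = 0.2667.
P(Sensor=S3) = 0.04 + 0.04 + 0.02 + 0.07 = 0.17; P(Reading=fault | Sensor=S3) = 0.07/0.17 = 0.4118.
Difference = -0.145.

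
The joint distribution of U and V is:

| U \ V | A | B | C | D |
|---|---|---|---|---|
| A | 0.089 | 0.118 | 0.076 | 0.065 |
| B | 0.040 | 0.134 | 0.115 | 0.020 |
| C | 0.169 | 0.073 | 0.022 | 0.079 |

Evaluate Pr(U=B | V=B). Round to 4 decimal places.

P(V=B) = 0.118 + 0.134 + 0.073 = 0.325.
P(U=B | V=B) = 0.134/0.325 = 0.4123.

0.4123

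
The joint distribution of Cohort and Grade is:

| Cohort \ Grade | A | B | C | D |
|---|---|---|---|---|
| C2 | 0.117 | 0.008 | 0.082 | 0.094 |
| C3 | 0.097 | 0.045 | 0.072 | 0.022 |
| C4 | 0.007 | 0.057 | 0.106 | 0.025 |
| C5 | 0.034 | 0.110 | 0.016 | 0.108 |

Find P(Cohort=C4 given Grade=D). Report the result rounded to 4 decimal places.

P(Grade=D) = 0.094 + 0.022 + 0.025 + 0.108 = 0.249.
P(Cohort=C4 | Grade=D) = 0.025/0.249 = 0.1004.

0.1004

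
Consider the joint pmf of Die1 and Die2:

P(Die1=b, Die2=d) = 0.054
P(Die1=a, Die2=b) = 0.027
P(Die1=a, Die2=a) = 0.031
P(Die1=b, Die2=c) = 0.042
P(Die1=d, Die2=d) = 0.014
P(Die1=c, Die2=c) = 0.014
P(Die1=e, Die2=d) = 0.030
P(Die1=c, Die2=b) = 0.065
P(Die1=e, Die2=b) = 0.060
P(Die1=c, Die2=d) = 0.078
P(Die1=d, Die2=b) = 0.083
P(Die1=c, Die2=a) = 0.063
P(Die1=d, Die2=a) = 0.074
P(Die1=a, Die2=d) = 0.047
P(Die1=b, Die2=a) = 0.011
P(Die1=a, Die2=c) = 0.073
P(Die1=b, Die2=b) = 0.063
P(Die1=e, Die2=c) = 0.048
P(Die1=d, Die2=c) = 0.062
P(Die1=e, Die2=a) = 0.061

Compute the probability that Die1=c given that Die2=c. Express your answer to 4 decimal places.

P(Die2=c) = 0.073 + 0.042 + 0.014 + 0.062 + 0.048 = 0.239.
P(Die1=c | Die2=c) = 0.014/0.239 = 0.0586.

0.0586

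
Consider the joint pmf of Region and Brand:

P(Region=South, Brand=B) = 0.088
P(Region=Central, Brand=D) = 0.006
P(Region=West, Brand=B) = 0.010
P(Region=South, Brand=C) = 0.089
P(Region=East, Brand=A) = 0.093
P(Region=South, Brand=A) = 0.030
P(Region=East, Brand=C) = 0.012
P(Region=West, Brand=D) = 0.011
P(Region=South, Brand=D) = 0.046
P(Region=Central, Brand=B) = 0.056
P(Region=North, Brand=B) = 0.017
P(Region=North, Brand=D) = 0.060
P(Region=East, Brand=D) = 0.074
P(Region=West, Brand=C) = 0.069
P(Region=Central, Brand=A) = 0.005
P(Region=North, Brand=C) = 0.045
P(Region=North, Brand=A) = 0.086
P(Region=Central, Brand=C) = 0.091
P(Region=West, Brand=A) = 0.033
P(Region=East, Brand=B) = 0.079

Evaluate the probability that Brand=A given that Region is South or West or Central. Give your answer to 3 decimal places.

0.127

P(Region=South) = 0.030 + 0.088 + 0.089 + 0.046 = 0.253.
P(Region=West) = 0.033 + 0.010 + 0.069 + 0.011 = 0.123.
P(Region=Central) = 0.005 + 0.056 + 0.091 + 0.006 = 0.158.
P(Region ∈ {South, West, Central}) = 0.253 + 0.123 + 0.158 = 0.534; P(Brand=A, Region ∈ {South, West, Central}) = 0.030 + 0.033 + 0.005 = 0.068.
P(Brand=A | Region ∈ {South, West, Central}) = 0.068/0.534 = 0.127.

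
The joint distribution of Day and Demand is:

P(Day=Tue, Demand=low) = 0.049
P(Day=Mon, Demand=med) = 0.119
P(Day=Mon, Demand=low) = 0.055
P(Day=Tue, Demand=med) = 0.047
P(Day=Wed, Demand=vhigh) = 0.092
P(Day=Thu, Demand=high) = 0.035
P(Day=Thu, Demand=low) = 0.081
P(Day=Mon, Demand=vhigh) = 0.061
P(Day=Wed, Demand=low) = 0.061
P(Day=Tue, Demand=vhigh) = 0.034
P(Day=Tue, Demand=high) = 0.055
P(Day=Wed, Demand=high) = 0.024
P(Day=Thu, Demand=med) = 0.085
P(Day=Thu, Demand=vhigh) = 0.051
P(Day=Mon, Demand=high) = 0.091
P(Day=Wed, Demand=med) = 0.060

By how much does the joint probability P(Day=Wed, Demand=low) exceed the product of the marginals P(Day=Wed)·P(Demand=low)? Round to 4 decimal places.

0.0027

P(Day=Wed) = 0.061 + 0.060 + 0.024 + 0.092 = 0.237.
P(Demand=low) = 0.055 + 0.049 + 0.061 + 0.081 = 0.246.
P(Day=Wed, Demand=low) − P(Day=Wed)P(Demand=low) = 0.061 − 0.237×0.246 = 0.0027.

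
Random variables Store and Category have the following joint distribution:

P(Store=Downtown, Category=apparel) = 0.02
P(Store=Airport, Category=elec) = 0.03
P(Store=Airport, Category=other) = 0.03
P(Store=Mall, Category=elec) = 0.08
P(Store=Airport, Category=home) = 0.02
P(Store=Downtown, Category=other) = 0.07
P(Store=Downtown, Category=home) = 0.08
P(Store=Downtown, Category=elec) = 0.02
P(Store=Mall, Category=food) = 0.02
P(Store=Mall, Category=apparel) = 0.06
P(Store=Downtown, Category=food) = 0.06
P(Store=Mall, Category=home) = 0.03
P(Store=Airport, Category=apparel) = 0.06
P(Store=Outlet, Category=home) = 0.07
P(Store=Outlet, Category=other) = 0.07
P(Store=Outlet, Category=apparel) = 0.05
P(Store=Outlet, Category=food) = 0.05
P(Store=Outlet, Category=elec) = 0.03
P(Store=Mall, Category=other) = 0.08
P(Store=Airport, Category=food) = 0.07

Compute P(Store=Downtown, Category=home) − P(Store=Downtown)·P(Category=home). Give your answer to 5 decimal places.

0.03000

P(Store=Downtown) = 0.06 + 0.02 + 0.02 + 0.08 + 0.07 = 0.25.
P(Category=home) = 0.08 + 0.03 + 0.02 + 0.07 = 0.20.
P(Store=Downtown, Category=home) − P(Store=Downtown)P(Category=home) = 0.08 − 0.25×0.20 = 0.03000.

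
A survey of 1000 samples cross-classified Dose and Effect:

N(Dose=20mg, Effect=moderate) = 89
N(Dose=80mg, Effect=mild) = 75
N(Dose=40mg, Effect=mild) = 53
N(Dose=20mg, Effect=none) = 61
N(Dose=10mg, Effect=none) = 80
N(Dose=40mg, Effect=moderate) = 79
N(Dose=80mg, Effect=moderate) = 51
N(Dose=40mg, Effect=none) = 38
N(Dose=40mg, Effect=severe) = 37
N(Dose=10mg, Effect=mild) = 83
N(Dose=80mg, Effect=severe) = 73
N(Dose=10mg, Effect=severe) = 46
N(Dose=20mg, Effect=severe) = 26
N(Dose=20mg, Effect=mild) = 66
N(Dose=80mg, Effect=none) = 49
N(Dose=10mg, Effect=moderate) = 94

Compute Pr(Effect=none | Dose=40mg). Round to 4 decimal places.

Total with Dose=40mg: 38 + 53 + 79 + 37 = 207.
P(Effect=none | Dose=40mg) = 38/207 = 0.1836.

0.1836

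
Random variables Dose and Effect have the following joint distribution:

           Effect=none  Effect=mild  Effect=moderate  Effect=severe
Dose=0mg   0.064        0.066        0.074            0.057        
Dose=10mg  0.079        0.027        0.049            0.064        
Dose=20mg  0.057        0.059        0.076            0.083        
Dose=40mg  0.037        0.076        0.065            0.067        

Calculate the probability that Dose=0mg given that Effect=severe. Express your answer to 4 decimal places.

0.2103

P(Effect=severe) = 0.057 + 0.064 + 0.083 + 0.067 = 0.271.
P(Dose=0mg | Effect=severe) = 0.057/0.271 = 0.2103.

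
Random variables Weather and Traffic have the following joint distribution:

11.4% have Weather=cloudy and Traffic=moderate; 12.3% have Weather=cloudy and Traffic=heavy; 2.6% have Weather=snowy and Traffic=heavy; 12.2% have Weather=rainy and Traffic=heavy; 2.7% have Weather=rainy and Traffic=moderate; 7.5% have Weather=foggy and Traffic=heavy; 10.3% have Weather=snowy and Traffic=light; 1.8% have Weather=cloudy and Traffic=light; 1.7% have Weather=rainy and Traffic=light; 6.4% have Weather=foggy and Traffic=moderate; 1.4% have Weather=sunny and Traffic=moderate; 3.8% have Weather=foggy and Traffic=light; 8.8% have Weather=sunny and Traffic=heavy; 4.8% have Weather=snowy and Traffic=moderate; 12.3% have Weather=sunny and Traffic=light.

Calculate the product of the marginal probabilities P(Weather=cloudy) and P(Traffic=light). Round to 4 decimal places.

0.0762

P(Weather=cloudy) = 0.018 + 0.114 + 0.123 = 0.255.
P(Traffic=light) = 0.123 + 0.018 + 0.017 + 0.103 + 0.038 = 0.299.
Product: 0.255 × 0.299 = 0.0762.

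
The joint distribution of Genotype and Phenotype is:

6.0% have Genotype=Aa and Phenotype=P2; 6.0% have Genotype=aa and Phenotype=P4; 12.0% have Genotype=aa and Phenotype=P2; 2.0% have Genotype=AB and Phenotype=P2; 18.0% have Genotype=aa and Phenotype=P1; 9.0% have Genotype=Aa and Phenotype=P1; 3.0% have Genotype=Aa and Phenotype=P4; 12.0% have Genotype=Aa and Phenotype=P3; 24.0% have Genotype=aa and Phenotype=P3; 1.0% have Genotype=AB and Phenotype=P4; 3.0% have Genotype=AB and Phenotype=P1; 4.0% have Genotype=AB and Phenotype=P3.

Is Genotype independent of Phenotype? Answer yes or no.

Every cell satisfies P(Genotype,Phenotype) = P(Genotype)·P(Phenotype). For instance P(Genotype=AB) = 0.100, P(Phenotype=P4) = 0.100, and 0.100×0.100 = 0.010 matches the joint entry. So Genotype and Phenotype are independent.

yes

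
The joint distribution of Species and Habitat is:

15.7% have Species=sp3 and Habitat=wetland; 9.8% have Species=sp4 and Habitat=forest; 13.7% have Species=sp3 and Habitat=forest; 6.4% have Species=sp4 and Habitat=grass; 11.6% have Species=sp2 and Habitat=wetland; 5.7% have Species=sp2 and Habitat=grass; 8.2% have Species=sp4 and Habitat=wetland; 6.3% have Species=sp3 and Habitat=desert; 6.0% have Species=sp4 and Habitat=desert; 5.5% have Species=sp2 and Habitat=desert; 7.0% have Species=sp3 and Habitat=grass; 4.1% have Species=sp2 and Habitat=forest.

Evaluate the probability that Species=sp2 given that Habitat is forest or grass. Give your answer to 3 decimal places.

P(Habitat=forest) = 0.041 + 0.137 + 0.098 = 0.276.
P(Habitat=grass) = 0.057 + 0.070 + 0.064 = 0.191.
P(Habitat ∈ {forest, grass}) = 0.276 + 0.191 = 0.467; P(Species=sp2, Habitat ∈ {forest, grass}) = 0.041 + 0.057 = 0.098.
P(Species=sp2 | Habitat ∈ {forest, grass}) = 0.098/0.467 = 0.210.

0.210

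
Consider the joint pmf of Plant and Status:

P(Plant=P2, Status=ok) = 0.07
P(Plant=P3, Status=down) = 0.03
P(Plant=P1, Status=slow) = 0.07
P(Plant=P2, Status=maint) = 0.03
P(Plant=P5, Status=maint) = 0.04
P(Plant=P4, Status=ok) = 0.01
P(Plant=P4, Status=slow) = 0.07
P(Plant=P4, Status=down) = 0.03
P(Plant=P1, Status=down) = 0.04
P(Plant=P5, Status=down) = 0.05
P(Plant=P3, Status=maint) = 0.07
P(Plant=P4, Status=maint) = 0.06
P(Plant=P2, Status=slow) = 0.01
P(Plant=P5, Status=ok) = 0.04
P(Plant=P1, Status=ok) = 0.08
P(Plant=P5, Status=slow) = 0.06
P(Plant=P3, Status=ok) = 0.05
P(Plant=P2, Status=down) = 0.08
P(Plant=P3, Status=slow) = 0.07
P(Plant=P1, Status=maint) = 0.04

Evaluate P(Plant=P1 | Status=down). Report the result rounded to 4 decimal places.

0.1739

P(Status=down) = 0.04 + 0.08 + 0.03 + 0.03 + 0.05 = 0.23.
P(Plant=P1 | Status=down) = 0.04/0.23 = 0.1739.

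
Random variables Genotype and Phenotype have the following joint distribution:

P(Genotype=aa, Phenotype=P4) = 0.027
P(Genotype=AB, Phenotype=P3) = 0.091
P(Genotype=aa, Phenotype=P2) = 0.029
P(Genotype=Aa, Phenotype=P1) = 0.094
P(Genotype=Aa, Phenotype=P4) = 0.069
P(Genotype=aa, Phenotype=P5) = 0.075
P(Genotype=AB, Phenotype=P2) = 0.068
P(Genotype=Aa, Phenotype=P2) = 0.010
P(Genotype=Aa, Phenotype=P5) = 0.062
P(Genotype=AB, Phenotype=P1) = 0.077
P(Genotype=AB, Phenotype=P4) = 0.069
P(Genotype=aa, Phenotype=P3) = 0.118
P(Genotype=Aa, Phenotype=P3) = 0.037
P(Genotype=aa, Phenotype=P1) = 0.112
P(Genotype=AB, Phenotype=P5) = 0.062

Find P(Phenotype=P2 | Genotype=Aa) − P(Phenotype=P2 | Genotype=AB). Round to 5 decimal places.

P(Genotype=Aa) = 0.094 + 0.010 + 0.037 + 0.069 + 0.062 = 0.272; P(Phenotype=P2 | Genotype=Aa) = 0.010/0.272 = 0.036765.
P(Genotype=AB) = 0.077 + 0.068 + 0.091 + 0.069 + 0.062 = 0.367; P(Phenotype=P2 | Genotype=AB) = 0.068/0.367 = 0.185286.
Difference = -0.14852.

-0.14852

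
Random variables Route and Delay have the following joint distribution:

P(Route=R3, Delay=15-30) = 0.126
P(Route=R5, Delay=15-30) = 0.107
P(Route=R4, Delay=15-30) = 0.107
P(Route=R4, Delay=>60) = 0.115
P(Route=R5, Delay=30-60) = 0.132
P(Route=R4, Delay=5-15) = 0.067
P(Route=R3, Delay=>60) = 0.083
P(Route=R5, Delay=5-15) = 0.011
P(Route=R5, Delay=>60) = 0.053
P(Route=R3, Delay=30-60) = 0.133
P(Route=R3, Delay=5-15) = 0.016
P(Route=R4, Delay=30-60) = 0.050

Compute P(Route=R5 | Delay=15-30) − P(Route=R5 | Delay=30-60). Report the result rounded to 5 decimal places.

P(Delay=15-30) = 0.126 + 0.107 + 0.107 = 0.340; P(Route=R5 | Delay=15-30) = 0.107/0.340 = 0.314706.
P(Delay=30-60) = 0.133 + 0.050 + 0.132 = 0.315; P(Route=R5 | Delay=30-60) = 0.132/0.315 = 0.419048.
Difference = -0.10434.

-0.10434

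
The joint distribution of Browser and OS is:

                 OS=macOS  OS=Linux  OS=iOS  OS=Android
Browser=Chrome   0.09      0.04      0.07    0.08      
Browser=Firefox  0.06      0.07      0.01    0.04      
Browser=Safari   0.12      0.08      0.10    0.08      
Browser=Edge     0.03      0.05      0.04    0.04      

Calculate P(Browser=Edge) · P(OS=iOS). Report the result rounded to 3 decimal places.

P(Browser=Edge) = 0.03 + 0.05 + 0.04 + 0.04 = 0.16.
P(OS=iOS) = 0.07 + 0.01 + 0.10 + 0.04 = 0.22.
Product: 0.16 × 0.22 = 0.035.

0.035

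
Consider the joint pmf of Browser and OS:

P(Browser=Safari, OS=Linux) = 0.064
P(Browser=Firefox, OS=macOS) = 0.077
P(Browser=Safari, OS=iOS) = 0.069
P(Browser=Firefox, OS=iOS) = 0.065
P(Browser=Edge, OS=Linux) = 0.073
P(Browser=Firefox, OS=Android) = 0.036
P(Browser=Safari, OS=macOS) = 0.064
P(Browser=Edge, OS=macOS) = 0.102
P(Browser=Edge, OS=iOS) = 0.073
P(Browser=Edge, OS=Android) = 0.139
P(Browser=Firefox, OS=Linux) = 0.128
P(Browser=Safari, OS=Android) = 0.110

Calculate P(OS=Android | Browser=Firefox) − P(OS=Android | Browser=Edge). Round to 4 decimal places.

-0.2415

P(Browser=Firefox) = 0.077 + 0.128 + 0.065 + 0.036 = 0.306; P(OS=Android | Browser=Firefox) = 0.036/0.306 = 0.11765.
P(Browser=Edge) = 0.102 + 0.073 + 0.073 + 0.139 = 0.387; P(OS=Android | Browser=Edge) = 0.139/0.387 = 0.35917.
Difference = -0.2415.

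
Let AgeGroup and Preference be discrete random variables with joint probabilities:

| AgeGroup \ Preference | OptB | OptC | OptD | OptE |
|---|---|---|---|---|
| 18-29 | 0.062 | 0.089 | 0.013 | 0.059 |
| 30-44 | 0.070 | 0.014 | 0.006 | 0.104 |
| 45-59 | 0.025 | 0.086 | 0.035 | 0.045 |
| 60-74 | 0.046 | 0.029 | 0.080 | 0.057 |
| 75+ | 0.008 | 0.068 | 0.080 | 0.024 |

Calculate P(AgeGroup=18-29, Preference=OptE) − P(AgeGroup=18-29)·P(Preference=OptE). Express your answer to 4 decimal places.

-0.0054

P(AgeGroup=18-29) = 0.062 + 0.089 + 0.013 + 0.059 = 0.223.
P(Preference=OptE) = 0.059 + 0.104 + 0.045 + 0.057 + 0.024 = 0.289.
P(AgeGroup=18-29, Preference=OptE) − P(AgeGroup=18-29)P(Preference=OptE) = 0.059 − 0.223×0.289 = -0.0054.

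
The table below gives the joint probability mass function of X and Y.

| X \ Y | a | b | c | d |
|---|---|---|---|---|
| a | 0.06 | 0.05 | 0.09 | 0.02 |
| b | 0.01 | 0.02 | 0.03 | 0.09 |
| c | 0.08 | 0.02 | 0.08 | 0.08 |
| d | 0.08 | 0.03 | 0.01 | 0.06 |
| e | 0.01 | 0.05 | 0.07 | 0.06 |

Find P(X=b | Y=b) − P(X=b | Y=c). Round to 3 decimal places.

0.011

P(Y=b) = 0.05 + 0.02 + 0.02 + 0.03 + 0.05 = 0.17; P(X=b | Y=b) = 0.02/0.17 = 0.1176.
P(Y=c) = 0.09 + 0.03 + 0.08 + 0.01 + 0.07 = 0.28; P(X=b | Y=c) = 0.03/0.28 = 0.1071.
Difference = 0.011.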